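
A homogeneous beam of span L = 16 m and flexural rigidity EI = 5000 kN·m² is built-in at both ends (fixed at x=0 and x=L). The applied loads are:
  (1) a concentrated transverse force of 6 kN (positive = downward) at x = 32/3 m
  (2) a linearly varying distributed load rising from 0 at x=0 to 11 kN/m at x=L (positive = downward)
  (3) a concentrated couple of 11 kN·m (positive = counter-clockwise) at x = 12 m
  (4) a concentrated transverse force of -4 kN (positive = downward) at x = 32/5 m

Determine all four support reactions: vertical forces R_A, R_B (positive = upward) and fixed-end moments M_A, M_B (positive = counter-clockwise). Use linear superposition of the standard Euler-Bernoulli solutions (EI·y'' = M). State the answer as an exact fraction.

Load 1 — point force P=6 kN at a=32/3 m (b=L-a=16/3):
  R_A = Pb²(3a+b)/L³ = 6·(16/3)²·(3·(32/3)+(16/3))/16³ = 14/9 kN
  M_A = Pab²/L² = 6·(32/3)·(16/3)²/16² = 64/9 kN·m
  R_B = Pa²(a+3b)/L³ = 6·(32/3)²·((32/3)+3·(16/3))/16³ = 40/9 kN
  M_B = -Pa²b/L² = -6·(32/3)²·(16/3)/16² = -128/9 kN·m
Load 2 — triangular load w₀=11 kN/m (0→w₀ over full span):
  R_A = 3w₀L/20 = 3·11·16/20 = 132/5 kN
  M_A = w₀L²/30 = 11·16²/30 = 1408/15 kN·m
  R_B = 7w₀L/20 = 7·11·16/20 = 308/5 kN
  M_B = -w₀L²/20 = -11·16²/20 = -704/5 kN·m
Load 3 — applied couple M₀=11 kN·m at a=12 m (b=L-a=4):
  R_A = 6M₀ab/L³ = 6·11·12·4/16³ = 99/128 kN
  M_A = M₀b(2a-b)/L² = 11·4·(2·12-4)/16² = 55/16 kN·m
  R_B = -6M₀ab/L³ = -6·11·12·4/16³ = -99/128 kN
  M_B = M₀a(2b-a)/L² = 11·12·(2·4-12)/16² = -33/16 kN·m
Load 4 — point force P=-4 kN at a=32/5 m (b=L-a=48/5):
  R_A = Pb²(3a+b)/L³ = (-4)·(48/5)²·(3·(32/5)+(48/5))/16³ = -324/125 kN
  M_A = Pab²/L² = (-4)·(32/5)·(48/5)²/16² = -1152/125 kN·m
  R_B = Pa²(a+3b)/L³ = (-4)·(32/5)²·((32/5)+3·(48/5))/16³ = -176/125 kN
  M_B = -Pa²b/L² = -(-4)·(32/5)²·(48/5)/16² = 768/125 kN·m
Superposition: R_A = 3763727/144000 kN, M_A = 1713587/18000 kN·m, R_B = 9196273/144000 kN, M_B = -2716933/18000 kN·m

R_A = 3763727/144000 kN, M_A = 1713587/18000 kN·m, R_B = 9196273/144000 kN, M_B = -2716933/18000 kN·m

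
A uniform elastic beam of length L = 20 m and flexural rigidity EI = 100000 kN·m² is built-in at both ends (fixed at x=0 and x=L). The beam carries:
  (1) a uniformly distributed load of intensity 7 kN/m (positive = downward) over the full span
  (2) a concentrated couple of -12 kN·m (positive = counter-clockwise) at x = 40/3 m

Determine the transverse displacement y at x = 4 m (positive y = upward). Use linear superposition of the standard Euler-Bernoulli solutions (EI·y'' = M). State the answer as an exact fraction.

y(4) = -183/15625 m

Load 1 — uniform load w=7 kN/m over full span:
  y_1 = -wx²(L-x)²/(24EI) = -7·4²·(20-4)²/(24·100000) = -112/9375 m
Load 2 — applied couple M₀=-12 kN·m at a=40/3 m (b=L-a=20/3):
  y_2 = (R_Ax³/6 - M_Ax²/2)/EI  [x≤a] with R_A=-4/5, M_A=-4 = ((-4/5)·4³/6 - (-4)·4²/2)/100000 = 11/46875 m
Superposition: y = Σ y_i = -183/15625 m ≈ -0.011712 m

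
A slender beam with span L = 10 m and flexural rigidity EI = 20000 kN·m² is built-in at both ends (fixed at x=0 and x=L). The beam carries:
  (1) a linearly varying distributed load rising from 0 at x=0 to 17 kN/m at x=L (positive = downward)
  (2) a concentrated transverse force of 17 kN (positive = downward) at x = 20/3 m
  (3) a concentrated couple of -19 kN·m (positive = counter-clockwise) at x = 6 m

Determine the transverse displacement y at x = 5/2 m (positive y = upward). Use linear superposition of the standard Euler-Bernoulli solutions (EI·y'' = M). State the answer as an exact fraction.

y(5/2) = -1062179/165888000 m

Load 1 — triangular load w₀=17 kN/m (0→w₀ over full span):
  y_1 = -w₀x²(L-x)²(x+2L)/(120LEI) = -17·(5/2)²·(10-(5/2))²·((5/2)+2·10)/(120·10·20000) = -459/81920 m
Load 2 — point force P=17 kN at a=20/3 m (b=L-a=10/3):
  y_2 = -Pb²x²(3aL-(3a+b)x)/(6L³EI)  [x≤a] = -17·(10/3)²·(5/2)²·(3·(20/3)·10-(3·(20/3)+(10/3))·(5/2))/(6·10³·20000) = -289/207360 m
Load 3 — applied couple M₀=-19 kN·m at a=6 m (b=L-a=4):
  y_3 = (R_Ax³/6 - M_Ax²/2)/EI  [x≤a] with R_A=-342/125, M_A=-152/25 = ((-342/125)·(5/2)³/6 - (-152/25)·(5/2)²/2)/20000 = 19/32000 m
Superposition: y = Σ y_i = -1062179/165888000 m ≈ -0.006403 m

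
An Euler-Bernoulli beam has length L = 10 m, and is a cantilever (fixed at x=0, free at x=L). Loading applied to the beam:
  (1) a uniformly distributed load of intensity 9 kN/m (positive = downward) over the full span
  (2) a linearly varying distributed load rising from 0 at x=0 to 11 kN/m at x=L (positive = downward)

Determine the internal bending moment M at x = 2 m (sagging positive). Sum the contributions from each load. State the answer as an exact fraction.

Load 1 — uniform load w=9 kN/m over full span:
  M_1 = -w(L-x)²/2 = -9·(10-2)²/2 = -288 kN·m
Load 2 — triangular load w₀=11 kN/m (0→w₀ over full span):
  M_2 = w₀Lx/2 - w₀L²/3 - w₀x³/(6L) = 11·10·2/2 - 11·10²/3 - 11·2³/(6·10) = -3872/15 kN·m
Superposition: M = Σ M_i = -8192/15 kN·m ≈ -546.133333 kN·m

M(2) = -8192/15 kN·m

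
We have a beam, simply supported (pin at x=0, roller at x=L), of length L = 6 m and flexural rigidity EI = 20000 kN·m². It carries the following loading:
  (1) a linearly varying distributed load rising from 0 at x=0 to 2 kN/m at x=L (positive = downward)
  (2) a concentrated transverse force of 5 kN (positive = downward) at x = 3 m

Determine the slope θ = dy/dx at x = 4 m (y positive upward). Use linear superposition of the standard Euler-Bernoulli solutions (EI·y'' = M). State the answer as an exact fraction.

θ(4) = 1853/3600000 rad

Load 1 — triangular load w₀=2 kN/m (0→w₀ over full span):
  θ_1 = -w₀(7L⁴-30L²x²+15x⁴)/(360LEI) = -2·(7·6⁴-30·6²·4²+15·4⁴)/(360·6·20000) = 91/450000 rad
Load 2 — point force P=5 kN at a=3 m (b=L-a=3):
  θ_2 = -Pa(2L²-6Lx+3x²+a²)/(6LEI)  [x>a] = -5·3·(2·6²-6·6·4+3·4²+3²)/(6·6·20000) = 1/3200 rad
Superposition: θ = Σ θ_i = 1853/3600000 rad ≈ 0.000515 rad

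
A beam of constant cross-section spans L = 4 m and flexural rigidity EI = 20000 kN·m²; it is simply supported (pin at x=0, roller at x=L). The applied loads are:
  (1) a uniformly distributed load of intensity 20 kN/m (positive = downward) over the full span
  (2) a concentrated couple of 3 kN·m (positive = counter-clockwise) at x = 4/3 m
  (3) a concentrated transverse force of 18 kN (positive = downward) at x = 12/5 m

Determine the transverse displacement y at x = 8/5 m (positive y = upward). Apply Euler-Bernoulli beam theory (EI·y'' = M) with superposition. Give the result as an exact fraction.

Load 1 — uniform load w=20 kN/m over full span:
  y_1 = -wx(L³-2Lx²+x³)/(24EI) = -20·(8/5)·(4³-2·4·(8/5)²+(8/5)³)/(24·20000) = -248/78125 m
Load 2 — applied couple M₀=3 kN·m at a=4/3 m (b=L-a=8/3):
  y_2 = (M₀x³/(6L)-M₀(x-a)²/2+C₁x)/EI  [x>a] with C₁=M₀(3b²-L²)/(6L)=2/3 = (3·(8/5)³/(6·4)-3·((8/5)-(4/3))²/2+(2/3)·(8/5))/20000 = 23/312500 m
Load 3 — point force P=18 kN at a=12/5 m (b=L-a=8/5):
  y_3 = -Pbx(L²-b²-x²)/(6LEI)  [x≤a] = -18·(8/5)·(8/5)·(4²-(8/5)²-(8/5)²)/(6·4·20000) = -408/390625 m
Superposition: y = Σ y_i = -6477/1562500 m ≈ -0.004145 m

y(8/5) = -6477/1562500 m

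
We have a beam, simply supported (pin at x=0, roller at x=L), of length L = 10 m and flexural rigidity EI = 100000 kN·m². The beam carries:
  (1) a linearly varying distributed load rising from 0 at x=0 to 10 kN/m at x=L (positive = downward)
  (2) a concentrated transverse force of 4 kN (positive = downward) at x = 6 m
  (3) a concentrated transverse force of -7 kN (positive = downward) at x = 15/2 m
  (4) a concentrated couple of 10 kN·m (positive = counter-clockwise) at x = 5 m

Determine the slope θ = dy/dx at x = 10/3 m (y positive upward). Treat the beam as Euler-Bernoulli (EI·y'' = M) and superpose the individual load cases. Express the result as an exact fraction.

θ(10/3) = -3946187/3888000000 rad

Load 1 — triangular load w₀=10 kN/m (0→w₀ over full span):
  θ_1 = -w₀(7L⁴-30L²x²+15x⁴)/(360LEI) = -10·(7·10⁴-30·10²·(10/3)²+15·(10/3)⁴)/(360·10·100000) = -13/12150 rad
Load 2 — point force P=4 kN at a=6 m (b=L-a=4):
  θ_2 = -Pb(L²-b²-3x²)/(6LEI)  [x≤a] = -4·4·(10²-4²-3·(10/3)²)/(6·10·100000) = -19/140625 rad
Load 3 — point force P=-7 kN at a=15/2 m (b=L-a=5/2):
  θ_3 = -Pb(L²-b²-3x²)/(6LEI)  [x≤a] = -(-7)·(5/2)·(10²-(5/2)²-3·(10/3)²)/(6·10·100000) = 203/1152000 rad
Load 4 — applied couple M₀=10 kN·m at a=5 m (b=L-a=5):
  θ_4 = (M₀x²/(2L)+C₁)/EI  [x≤a] with C₁=M₀(3b²-L²)/(6L)=-25/6 = (10·(10/3)²/(2·10)+(-25/6))/100000 = 1/72000 rad
Superposition: θ = Σ θ_i = -3946187/3888000000 rad ≈ -0.001015 rad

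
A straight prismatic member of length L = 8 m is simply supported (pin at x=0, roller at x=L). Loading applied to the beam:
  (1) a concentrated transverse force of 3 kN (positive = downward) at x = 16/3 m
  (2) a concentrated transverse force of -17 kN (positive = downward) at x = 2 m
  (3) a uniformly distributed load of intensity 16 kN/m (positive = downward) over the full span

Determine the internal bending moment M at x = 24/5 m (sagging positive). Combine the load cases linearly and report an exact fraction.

Load 1 — point force P=3 kN at a=16/3 m (b=L-a=8/3):
  M_1 = Pbx/L  [x≤a] = 3·(8/3)·(24/5)/8 = 24/5 kN·m
Load 2 — point force P=-17 kN at a=2 m (b=L-a=6):
  M_2 = Pa(L-x)/L  [x>a] = (-17)·2·(8-(24/5))/8 = -68/5 kN·m
Load 3 — uniform load w=16 kN/m over full span:
  M_3 = wx(L-x)/2 = 16·(24/5)·(8-(24/5))/2 = 3072/25 kN·m
Superposition: M = Σ M_i = 2852/25 kN·m ≈ 114.080000 kN·m

M(24/5) = 2852/25 kN·m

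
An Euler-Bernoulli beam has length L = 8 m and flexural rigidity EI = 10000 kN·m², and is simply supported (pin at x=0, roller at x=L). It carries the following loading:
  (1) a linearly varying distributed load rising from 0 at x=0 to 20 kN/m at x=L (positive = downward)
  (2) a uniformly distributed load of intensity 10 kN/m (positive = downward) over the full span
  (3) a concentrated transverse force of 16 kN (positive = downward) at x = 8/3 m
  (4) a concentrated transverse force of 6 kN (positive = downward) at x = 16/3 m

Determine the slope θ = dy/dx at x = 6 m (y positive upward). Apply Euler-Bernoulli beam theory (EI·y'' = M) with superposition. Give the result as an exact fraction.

θ(6) = 28201/810000 rad

Load 1 — triangular load w₀=20 kN/m (0→w₀ over full span):
  θ_1 = -w₀(7L⁴-30L²x²+15x⁴)/(360LEI) = -20·(7·8⁴-30·8²·6²+15·6⁴)/(360·8·10000) = 1313/90000 rad
Load 2 — uniform load w=10 kN/m over full span:
  θ_2 = -w(L³-6Lx²+4x³)/(24EI) = -10·(8³-6·8·6²+4·6³)/(24·10000) = 11/750 rad
Load 3 — point force P=16 kN at a=8/3 m (b=L-a=16/3):
  θ_3 = -Pa(2L²-6Lx+3x²+a²)/(6LEI)  [x>a] = -16·(8/3)·(2·8²-6·8·6+3·6²+(8/3)²)/(6·8·10000) = 202/50625 rad
Load 4 — point force P=6 kN at a=16/3 m (b=L-a=8/3):
  θ_4 = -Pa(2L²-6Lx+3x²+a²)/(6LEI)  [x>a] = -6·(16/3)·(2·8²-6·8·6+3·6²+(16/3)²)/(6·8·10000) = 53/33750 rad
Superposition: θ = Σ θ_i = 28201/810000 rad ≈ 0.034816 rad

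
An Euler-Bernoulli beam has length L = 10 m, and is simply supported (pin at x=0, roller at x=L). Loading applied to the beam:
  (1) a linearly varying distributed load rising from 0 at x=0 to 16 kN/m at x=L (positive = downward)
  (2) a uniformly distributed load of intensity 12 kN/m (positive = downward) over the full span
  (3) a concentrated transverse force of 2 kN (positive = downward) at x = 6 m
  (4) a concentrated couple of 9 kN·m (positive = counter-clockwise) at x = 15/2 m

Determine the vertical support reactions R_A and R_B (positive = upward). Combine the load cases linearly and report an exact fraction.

R_A = 2651/30 kN, R_B = 3409/30 kN

Load 1 — triangular load w₀=16 kN/m (0→w₀ over full span):
  R_A = w₀L/6 = 16·10/6 = 80/3 kN
  R_B = w₀L/3 = 16·10/3 = 160/3 kN
Load 2 — uniform load w=12 kN/m over full span:
  R_A = wL/2 = 12·10/2 = 60 kN
  R_B = wL/2 = 12·10/2 = 60 kN
Load 3 — point force P=2 kN at a=6 m (b=L-a=4):
  R_A = Pb/L = 2·4/10 = 4/5 kN
  R_B = Pa/L = 2·6/10 = 6/5 kN
Load 4 — applied couple M₀=9 kN·m at a=15/2 m (b=L-a=5/2):
  R_A = M₀/L = 9/10 kN
  R_B = -M₀/L = -9/10 kN
Superposition: R_A = 2651/30 kN, R_B = 3409/30 kN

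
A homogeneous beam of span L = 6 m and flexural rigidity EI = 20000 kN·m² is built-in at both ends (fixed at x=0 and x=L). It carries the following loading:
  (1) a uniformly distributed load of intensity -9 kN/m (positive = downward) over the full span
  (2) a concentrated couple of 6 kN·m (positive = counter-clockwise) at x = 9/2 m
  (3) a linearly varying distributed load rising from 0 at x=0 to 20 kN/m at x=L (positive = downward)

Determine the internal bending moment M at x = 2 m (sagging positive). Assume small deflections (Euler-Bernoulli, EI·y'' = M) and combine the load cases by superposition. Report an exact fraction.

Load 1 — uniform load w=-9 kN/m over full span:
  M_1 = wLx/2 - wL²/12 - wx²/2 = (-9)·6·2/2 - (-9)·6²/12 - (-9)·2²/2 = -9 kN·m
Load 2 — applied couple M₀=6 kN·m at a=9/2 m (b=L-a=3/2):
  M_2 = R_Ax - M_A  [x≤a] with R_A=9/8, M_A=15/8 = (9/8)·2 - (15/8) = 3/8 kN·m
Load 3 — triangular load w₀=20 kN/m (0→w₀ over full span):
  M_3 = 3w₀Lx/20 - w₀L²/30 - w₀x³/(6L) = 3·20·6·2/20 - 20·6²/30 - 20·2³/(6·6) = 68/9 kN·m
Superposition: M = Σ M_i = -77/72 kN·m ≈ -1.069444 kN·m

M(2) = -77/72 kN·m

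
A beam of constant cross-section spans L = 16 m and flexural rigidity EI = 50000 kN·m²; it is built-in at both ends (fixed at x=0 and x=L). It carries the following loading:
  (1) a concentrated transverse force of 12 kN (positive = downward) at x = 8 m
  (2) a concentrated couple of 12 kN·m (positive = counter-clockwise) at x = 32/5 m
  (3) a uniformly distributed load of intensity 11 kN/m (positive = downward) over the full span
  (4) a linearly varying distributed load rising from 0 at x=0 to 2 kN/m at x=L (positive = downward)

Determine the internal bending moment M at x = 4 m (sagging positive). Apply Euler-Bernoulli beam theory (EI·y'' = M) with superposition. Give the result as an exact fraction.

M(4) = 2476/75 kN·m

Load 1 — point force P=12 kN at a=8 m (b=L-a=8):
  M_1 = Pb²(3a+b)x/L³ - Pab²/L²  [x≤a] = 12·8²·(3·8+8)·4/16³ - 12·8·8²/16² = 0 kN·m
Load 2 — applied couple M₀=12 kN·m at a=32/5 m (b=L-a=48/5):
  M_2 = R_Ax - M_A  [x≤a] with R_A=27/25, M_A=36/25 = (27/25)·4 - (36/25) = 72/25 kN·m
Load 3 — uniform load w=11 kN/m over full span:
  M_3 = wLx/2 - wL²/12 - wx²/2 = 11·16·4/2 - 11·16²/12 - 11·4²/2 = 88/3 kN·m
Load 4 — triangular load w₀=2 kN/m (0→w₀ over full span):
  M_4 = 3w₀Lx/20 - w₀L²/30 - w₀x³/(6L) = 3·2·16·4/20 - 2·16²/30 - 2·4³/(6·16) = 4/5 kN·m
Superposition: M = Σ M_i = 2476/75 kN·m ≈ 33.013333 kN·m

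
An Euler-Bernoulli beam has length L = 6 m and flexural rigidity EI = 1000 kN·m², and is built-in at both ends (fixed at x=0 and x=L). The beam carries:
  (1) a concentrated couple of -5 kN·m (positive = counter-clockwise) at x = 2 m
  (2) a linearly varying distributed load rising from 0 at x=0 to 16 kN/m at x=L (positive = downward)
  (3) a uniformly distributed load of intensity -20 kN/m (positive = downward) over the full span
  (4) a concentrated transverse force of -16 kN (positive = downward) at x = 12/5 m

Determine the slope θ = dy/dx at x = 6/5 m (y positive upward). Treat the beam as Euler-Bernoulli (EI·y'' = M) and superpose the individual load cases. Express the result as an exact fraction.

Load 1 — applied couple M₀=-5 kN·m at a=2 m (b=L-a=4):
  θ_1 = (R_Ax²/2 - M_Ax)/EI  [x≤a] with R_A=-10/9, M_A=0 = ((-10/9)·(6/5)²/2 - 0·(6/5))/1000 = -1/1250 rad
Load 2 — triangular load w₀=16 kN/m (0→w₀ over full span):
  θ_2 = -w₀(2x(L-x)(L-2x)(x+2L)+x²(L-x)²)/(120LEI) = -16·(2·(6/5)·(6-(6/5))·(6-2·(6/5))·((6/5)+2·6)+(6/5)²·(6-(6/5))²)/(120·6·1000) = -1008/78125 rad
Load 3 — uniform load w=-20 kN/m over full span:
  θ_3 = -wx(L-x)(L-2x)/(12EI) = -(-20)·(6/5)·(6-(6/5))·(6-2·(6/5))/(12·1000) = 108/3125 rad
Load 4 — point force P=-16 kN at a=12/5 m (b=L-a=18/5):
  θ_4 = -Pb²x(2aL-(3a+b)x)/(2L³EI)  [x≤a] = -(-16)·(18/5)²·(6/5)·(2·(12/5)·6-(3·(12/5)+(18/5))·(6/5))/(2·6³·1000) = 3564/390625 rad
Superposition: θ = Σ θ_i = 23423/781250 rad ≈ 0.029981 rad

θ(6/5) = 23423/781250 rad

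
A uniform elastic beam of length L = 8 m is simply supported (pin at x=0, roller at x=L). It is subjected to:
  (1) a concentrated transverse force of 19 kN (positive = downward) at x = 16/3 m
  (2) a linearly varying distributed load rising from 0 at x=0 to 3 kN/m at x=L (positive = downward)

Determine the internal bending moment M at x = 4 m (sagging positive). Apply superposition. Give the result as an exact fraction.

M(4) = 112/3 kN·m

Load 1 — point force P=19 kN at a=16/3 m (b=L-a=8/3):
  M_1 = Pbx/L  [x≤a] = 19·(8/3)·4/8 = 76/3 kN·m
Load 2 — triangular load w₀=3 kN/m (0→w₀ over full span):
  M_2 = w₀Lx/6 - w₀x³/(6L) = 3·8·4/6 - 3·4³/(6·8) = 12 kN·m
Superposition: M = Σ M_i = 112/3 kN·m ≈ 37.333333 kN·m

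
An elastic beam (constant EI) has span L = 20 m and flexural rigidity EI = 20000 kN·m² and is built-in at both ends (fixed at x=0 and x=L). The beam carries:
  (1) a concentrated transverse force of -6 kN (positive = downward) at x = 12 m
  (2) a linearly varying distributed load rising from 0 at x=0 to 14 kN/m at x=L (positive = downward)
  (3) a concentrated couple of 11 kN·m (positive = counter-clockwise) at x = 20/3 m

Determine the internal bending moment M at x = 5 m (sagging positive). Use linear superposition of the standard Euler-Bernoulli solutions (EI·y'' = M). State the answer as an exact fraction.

Load 1 — point force P=-6 kN at a=12 m (b=L-a=8):
  M_1 = Pb²(3a+b)x/L³ - Pab²/L²  [x≤a] = (-6)·8²·(3·12+8)·5/20³ - (-6)·12·8²/20² = 24/25 kN·m
Load 2 — triangular load w₀=14 kN/m (0→w₀ over full span):
  M_2 = 3w₀Lx/20 - w₀L²/30 - w₀x³/(6L) = 3·14·20·5/20 - 14·20²/30 - 14·5³/(6·20) = 35/4 kN·m
Load 3 — applied couple M₀=11 kN·m at a=20/3 m (b=L-a=40/3):
  M_3 = R_Ax - M_A  [x≤a] with R_A=11/15, M_A=0 = (11/15)·5 - 0 = 11/3 kN·m
Superposition: M = Σ M_i = 4013/300 kN·m ≈ 13.376667 kN·m

M(5) = 4013/300 kN·m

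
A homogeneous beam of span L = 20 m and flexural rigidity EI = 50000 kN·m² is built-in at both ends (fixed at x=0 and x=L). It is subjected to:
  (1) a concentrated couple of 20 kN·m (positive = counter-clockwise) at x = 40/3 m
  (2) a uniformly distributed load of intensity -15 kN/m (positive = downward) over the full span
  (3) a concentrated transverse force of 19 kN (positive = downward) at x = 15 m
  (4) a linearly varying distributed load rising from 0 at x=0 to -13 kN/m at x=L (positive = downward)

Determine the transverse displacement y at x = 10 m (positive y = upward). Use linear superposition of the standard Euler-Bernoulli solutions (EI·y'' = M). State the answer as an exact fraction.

Load 1 — applied couple M₀=20 kN·m at a=40/3 m (b=L-a=20/3):
  y_1 = (R_Ax³/6 - M_Ax²/2)/EI  [x≤a] with R_A=4/3, M_A=20/3 = ((4/3)·10³/6 - (20/3)·10²/2)/50000 = -1/450 m
Load 2 — uniform load w=-15 kN/m over full span:
  y_2 = -wx²(L-x)²/(24EI) = -(-15)·10²·(20-10)²/(24·50000) = 1/8 m
Load 3 — point force P=19 kN at a=15 m (b=L-a=5):
  y_3 = -Pb²x²(3aL-(3a+b)x)/(6L³EI)  [x≤a] = -19·5²·10²·(3·15·20-(3·15+5)·10)/(6·20³·50000) = -19/2400 m
Load 4 — triangular load w₀=-13 kN/m (0→w₀ over full span):
  y_4 = -w₀x²(L-x)²(x+2L)/(120LEI) = -(-13)·10²·(20-10)²·(10+2·20)/(120·20·50000) = 13/240 m
Superposition: y = Σ y_i = 1217/7200 m ≈ 0.169028 m

y(10) = 1217/7200 m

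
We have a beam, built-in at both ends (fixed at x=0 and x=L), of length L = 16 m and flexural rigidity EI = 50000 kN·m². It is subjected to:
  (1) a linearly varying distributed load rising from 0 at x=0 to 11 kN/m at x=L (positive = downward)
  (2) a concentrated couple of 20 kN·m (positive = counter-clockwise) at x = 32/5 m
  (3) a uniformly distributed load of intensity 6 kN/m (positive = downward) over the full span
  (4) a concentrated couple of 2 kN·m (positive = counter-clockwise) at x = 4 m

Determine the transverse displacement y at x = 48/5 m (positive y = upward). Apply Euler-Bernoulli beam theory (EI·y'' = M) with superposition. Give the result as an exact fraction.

Load 1 — triangular load w₀=11 kN/m (0→w₀ over full span):
  y_1 = -w₀x²(L-x)²(x+2L)/(120LEI) = -11·(48/5)²·(16-(48/5))²·((48/5)+2·16)/(120·16·50000) = -878592/48828125 m
Load 2 — applied couple M₀=20 kN·m at a=32/5 m (b=L-a=48/5):
  y_2 = (R_Ax³/6 - M_Ax²/2 - M₀(x-a)²/2)/EI  [x>a] with R_A=9/5, M_A=12/5 = ((9/5)·(48/5)³/6 - (12/5)·(48/5)²/2 - 20·((48/5)-(32/5))²/2)/50000 = 2048/1953125 m
Load 3 — uniform load w=6 kN/m over full span:
  y_3 = -wx²(L-x)²/(24EI) = -6·(48/5)²·(16-(48/5))²/(24·50000) = -36864/1953125 m
Load 4 — applied couple M₀=2 kN·m at a=4 m (b=L-a=12):
  y_4 = (R_Ax³/6 - M_Ax²/2 - M₀(x-a)²/2)/EI  [x>a] with R_A=9/64, M_A=-3/8 = ((9/64)·(48/5)³/6 - (-3/8)·(48/5)²/2 - 2·((48/5)-4)²/2)/50000 = 52/390625 m
Superposition: y = Σ y_i = -1742492/48828125 m ≈ -0.035686 m

y(48/5) = -1742492/48828125 m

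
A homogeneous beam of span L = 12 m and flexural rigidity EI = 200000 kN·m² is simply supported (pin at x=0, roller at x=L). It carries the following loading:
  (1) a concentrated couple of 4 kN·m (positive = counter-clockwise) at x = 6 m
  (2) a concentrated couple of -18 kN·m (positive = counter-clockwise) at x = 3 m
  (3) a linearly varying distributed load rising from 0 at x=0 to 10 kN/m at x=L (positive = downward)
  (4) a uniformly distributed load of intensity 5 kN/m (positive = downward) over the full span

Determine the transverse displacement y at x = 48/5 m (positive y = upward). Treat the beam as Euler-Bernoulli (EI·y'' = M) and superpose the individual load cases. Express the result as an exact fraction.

y(48/5) = -5335047/625000000 m

Load 1 — applied couple M₀=4 kN·m at a=6 m (b=L-a=6):
  y_1 = (M₀x³/(6L)-M₀(x-a)²/2+C₁x)/EI  [x>a] with C₁=M₀(3b²-L²)/(6L)=-2 = (4·(48/5)³/(6·12)-4·((48/5)-6)²/2+(-2)·(48/5))/200000 = 63/3125000 m
Load 2 — applied couple M₀=-18 kN·m at a=3 m (b=L-a=9):
  y_2 = (M₀x³/(6L)-M₀(x-a)²/2+C₁x)/EI  [x>a] with C₁=M₀(3b²-L²)/(6L)=-99/4 = ((-18)·(48/5)³/(6·12)-(-18)·((48/5)-3)²/2+(-99/4)·(48/5))/200000 = -8343/25000000 m
Load 3 — triangular load w₀=10 kN/m (0→w₀ over full span):
  y_3 = -w₀x(7L⁴-10L²x²+3x⁴)/(360LEI) = -10·(48/5)·(7·12⁴-10·12²·(48/5)²+3·(48/5)⁴)/(360·12·200000) = -41148/9765625 m
Load 4 — uniform load w=5 kN/m over full span:
  y_4 = -wx(L³-2Lx²+x³)/(24EI) = -5·(48/5)·(12³-2·12·(48/5)²+(48/5)³)/(24·200000) = -1566/390625 m
Superposition: y = Σ y_i = -5335047/625000000 m ≈ -0.008536 m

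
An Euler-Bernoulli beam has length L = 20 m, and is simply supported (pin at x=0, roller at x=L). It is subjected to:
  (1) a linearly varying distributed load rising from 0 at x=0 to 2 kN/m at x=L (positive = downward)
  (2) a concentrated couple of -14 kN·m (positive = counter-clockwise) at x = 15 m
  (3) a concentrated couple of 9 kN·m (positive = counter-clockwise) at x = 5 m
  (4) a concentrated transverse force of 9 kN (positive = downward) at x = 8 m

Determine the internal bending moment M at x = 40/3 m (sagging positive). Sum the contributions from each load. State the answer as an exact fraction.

Load 1 — triangular load w₀=2 kN/m (0→w₀ over full span):
  M_1 = w₀Lx/6 - w₀x³/(6L) = 2·20·(40/3)/6 - 2·(40/3)³/(6·20) = 4000/81 kN·m
Load 2 — applied couple M₀=-14 kN·m at a=15 m (b=L-a=5):
  M_2 = M₀x/L  [x≤a] = (-14)·(40/3)/20 = -28/3 kN·m
Load 3 — applied couple M₀=9 kN·m at a=5 m (b=L-a=15):
  M_3 = M₀x/L - M₀  [x>a] = 9·(40/3)/20 - 9 = -3 kN·m
Load 4 — point force P=9 kN at a=8 m (b=L-a=12):
  M_4 = Pa(L-x)/L  [x>a] = 9·8·(20-(40/3))/20 = 24 kN·m
Superposition: M = Σ M_i = 4945/81 kN·m ≈ 61.049383 kN·m

M(40/3) = 4945/81 kN·m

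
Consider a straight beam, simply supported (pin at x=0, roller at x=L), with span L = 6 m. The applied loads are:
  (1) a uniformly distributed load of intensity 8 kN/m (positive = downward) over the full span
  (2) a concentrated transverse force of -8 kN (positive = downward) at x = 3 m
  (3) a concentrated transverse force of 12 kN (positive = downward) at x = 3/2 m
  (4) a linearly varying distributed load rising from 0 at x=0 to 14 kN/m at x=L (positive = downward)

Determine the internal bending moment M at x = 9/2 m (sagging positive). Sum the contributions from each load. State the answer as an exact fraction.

M(9/2) = 849/16 kN·m

Load 1 — uniform load w=8 kN/m over full span:
  M_1 = wx(L-x)/2 = 8·(9/2)·(6-(9/2))/2 = 27 kN·m
Load 2 — point force P=-8 kN at a=3 m (b=L-a=3):
  M_2 = Pa(L-x)/L  [x>a] = (-8)·3·(6-(9/2))/6 = -6 kN·m
Load 3 — point force P=12 kN at a=3/2 m (b=L-a=9/2):
  M_3 = Pa(L-x)/L  [x>a] = 12·(3/2)·(6-(9/2))/6 = 9/2 kN·m
Load 4 — triangular load w₀=14 kN/m (0→w₀ over full span):
  M_4 = w₀Lx/6 - w₀x³/(6L) = 14·6·(9/2)/6 - 14·(9/2)³/(6·6) = 441/16 kN·m
Superposition: M = Σ M_i = 849/16 kN·m ≈ 53.062500 kN·m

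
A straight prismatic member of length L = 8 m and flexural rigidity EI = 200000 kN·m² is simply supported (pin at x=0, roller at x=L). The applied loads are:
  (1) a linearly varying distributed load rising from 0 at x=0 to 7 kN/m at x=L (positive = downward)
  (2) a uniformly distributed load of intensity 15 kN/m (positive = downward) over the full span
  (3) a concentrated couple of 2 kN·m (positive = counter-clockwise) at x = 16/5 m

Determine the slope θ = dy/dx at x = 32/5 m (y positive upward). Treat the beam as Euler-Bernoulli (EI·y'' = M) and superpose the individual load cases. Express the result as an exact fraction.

Load 1 — triangular load w₀=7 kN/m (0→w₀ over full span):
  θ_1 = -w₀(7L⁴-30L²x²+15x⁴)/(360LEI) = -7·(7·8⁴-30·8²·(32/5)²+15·(32/5)⁴)/(360·8·200000) = 5299/17578125 rad
Load 2 — uniform load w=15 kN/m over full span:
  θ_2 = -w(L³-6Lx²+4x³)/(24EI) = -15·(8³-6·8·(32/5)²+4·(32/5)³)/(24·200000) = 99/78125 rad
Load 3 — applied couple M₀=2 kN·m at a=16/5 m (b=L-a=24/5):
  θ_3 = (M₀x²/(2L)-M₀(x-a)+C₁)/EI  [x>a] with C₁=M₀(3b²-L²)/(6L)=16/75 = (2·(32/5)²/(2·8)-2·((32/5)-(16/5))+(16/75))/200000 = -1/187500 rad
Superposition: θ = Σ θ_i = 109921/70312500 rad ≈ 0.001563 rad

θ(32/5) = 109921/70312500 rad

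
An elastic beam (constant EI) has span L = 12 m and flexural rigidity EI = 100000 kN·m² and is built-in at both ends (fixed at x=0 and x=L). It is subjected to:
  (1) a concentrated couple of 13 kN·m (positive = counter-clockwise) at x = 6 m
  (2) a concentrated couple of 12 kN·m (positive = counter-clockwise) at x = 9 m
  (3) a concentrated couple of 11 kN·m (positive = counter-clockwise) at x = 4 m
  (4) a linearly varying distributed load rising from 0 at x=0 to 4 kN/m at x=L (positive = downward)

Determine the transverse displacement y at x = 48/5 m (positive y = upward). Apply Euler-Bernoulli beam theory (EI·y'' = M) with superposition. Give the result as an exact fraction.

y(48/5) = -88393/195312500 m

Load 1 — applied couple M₀=13 kN·m at a=6 m (b=L-a=6):
  y_1 = (R_Ax³/6 - M_Ax²/2 - M₀(x-a)²/2)/EI  [x>a] with R_A=13/8, M_A=13/4 = ((13/8)·(48/5)³/6 - (13/4)·(48/5)²/2 - 13·((48/5)-6)²/2)/100000 = 351/6250000 m
Load 2 — applied couple M₀=12 kN·m at a=9 m (b=L-a=3):
  y_2 = (R_Ax³/6 - M_Ax²/2 - M₀(x-a)²/2)/EI  [x>a] with R_A=9/8, M_A=15/4 = ((9/8)·(48/5)³/6 - (15/4)·(48/5)²/2 - 12·((48/5)-9)²/2)/100000 = -567/6250000 m
Load 3 — applied couple M₀=11 kN·m at a=4 m (b=L-a=8):
  y_3 = (R_Ax³/6 - M_Ax²/2 - M₀(x-a)²/2)/EI  [x>a] with R_A=11/9, M_A=0 = ((11/9)·(48/5)³/6 - 0·(48/5)²/2 - 11·((48/5)-4)²/2)/100000 = 121/1562500 m
Load 4 — triangular load w₀=4 kN/m (0→w₀ over full span):
  y_4 = -w₀x²(L-x)²(x+2L)/(120LEI) = -4·(48/5)²·(12-(48/5))²·((48/5)+2·12)/(120·12·100000) = -24192/48828125 m
Superposition: y = Σ y_i = -88393/195312500 m ≈ -0.000453 m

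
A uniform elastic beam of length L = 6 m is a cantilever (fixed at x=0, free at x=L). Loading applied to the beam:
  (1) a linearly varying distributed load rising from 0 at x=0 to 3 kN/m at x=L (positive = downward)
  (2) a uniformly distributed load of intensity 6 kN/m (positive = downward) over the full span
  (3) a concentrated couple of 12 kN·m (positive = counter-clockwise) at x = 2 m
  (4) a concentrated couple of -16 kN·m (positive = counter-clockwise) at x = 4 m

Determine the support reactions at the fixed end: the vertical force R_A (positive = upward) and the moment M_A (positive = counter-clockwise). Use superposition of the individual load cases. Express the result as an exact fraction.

Load 1 — triangular load w₀=3 kN/m (0→w₀ over full span):
  R_A = w₀L/2 = 3·6/2 = 9 kN
  M_A = w₀L²/3 = 3·6²/3 = 36 kN·m
Load 2 — uniform load w=6 kN/m over full span:
  R_A = wL = 6·6 = 36 kN
  M_A = wL²/2 = 6·6²/2 = 108 kN·m
Load 3 — applied couple M₀=12 kN·m at a=2 m (b=L-a=4):
  R_A = 0 kN
  M_A = -M₀ = -12 kN·m
Load 4 — applied couple M₀=-16 kN·m at a=4 m (b=L-a=2):
  R_A = 0 kN
  M_A = -M₀ = -(-16) = 16 kN·m
Superposition: R_A = 45 kN, M_A = 148 kN·m

R_A = 45 kN, M_A = 148 kN·m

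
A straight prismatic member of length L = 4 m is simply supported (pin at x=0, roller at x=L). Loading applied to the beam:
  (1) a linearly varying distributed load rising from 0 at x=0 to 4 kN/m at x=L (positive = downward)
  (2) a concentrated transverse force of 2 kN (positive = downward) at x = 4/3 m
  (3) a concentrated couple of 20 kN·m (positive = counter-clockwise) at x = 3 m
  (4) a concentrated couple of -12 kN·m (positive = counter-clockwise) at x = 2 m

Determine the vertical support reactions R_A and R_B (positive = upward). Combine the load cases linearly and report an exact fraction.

Load 1 — triangular load w₀=4 kN/m (0→w₀ over full span):
  R_A = w₀L/6 = 4·4/6 = 8/3 kN
  R_B = w₀L/3 = 4·4/3 = 16/3 kN
Load 2 — point force P=2 kN at a=4/3 m (b=L-a=8/3):
  R_A = Pb/L = 2·(8/3)/4 = 4/3 kN
  R_B = Pa/L = 2·(4/3)/4 = 2/3 kN
Load 3 — applied couple M₀=20 kN·m at a=3 m (b=L-a=1):
  R_A = M₀/L = 20/4 = 5 kN
  R_B = -M₀/L = -20/4 = -5 kN
Load 4 — applied couple M₀=-12 kN·m at a=2 m (b=L-a=2):
  R_A = M₀/L = (-12)/4 = -3 kN
  R_B = -M₀/L = -(-12)/4 = 3 kN
Superposition: R_A = 6 kN, R_B = 4 kN

R_A = 6 kN, R_B = 4 kN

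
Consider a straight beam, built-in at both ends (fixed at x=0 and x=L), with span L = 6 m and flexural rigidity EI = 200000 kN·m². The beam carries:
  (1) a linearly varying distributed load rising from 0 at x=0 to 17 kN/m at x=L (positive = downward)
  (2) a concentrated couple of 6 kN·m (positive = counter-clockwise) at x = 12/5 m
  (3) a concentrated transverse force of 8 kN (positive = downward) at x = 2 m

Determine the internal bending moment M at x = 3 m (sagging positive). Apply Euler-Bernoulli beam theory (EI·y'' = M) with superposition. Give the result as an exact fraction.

M(3) = 781/60 kN·m

Load 1 — triangular load w₀=17 kN/m (0→w₀ over full span):
  M_1 = 3w₀Lx/20 - w₀L²/30 - w₀x³/(6L) = 3·17·6·3/20 - 17·6²/30 - 17·3³/(6·6) = 51/4 kN·m
Load 2 — applied couple M₀=6 kN·m at a=12/5 m (b=L-a=18/5):
  M_2 = R_Ax - M_A - M₀  [x>a] with R_A=36/25, M_A=18/25 = (36/25)·3 - (18/25) - 6 = -12/5 kN·m
Load 3 — point force P=8 kN at a=2 m (b=L-a=4):
  M_3 = Pa²(a+3b)(L-x)/L³ - Pa²b/L²  [x>a] = 8·2²·(2+3·4)·(6-3)/6³ - 8·2²·4/6² = 8/3 kN·m
Superposition: M = Σ M_i = 781/60 kN·m ≈ 13.016667 kN·m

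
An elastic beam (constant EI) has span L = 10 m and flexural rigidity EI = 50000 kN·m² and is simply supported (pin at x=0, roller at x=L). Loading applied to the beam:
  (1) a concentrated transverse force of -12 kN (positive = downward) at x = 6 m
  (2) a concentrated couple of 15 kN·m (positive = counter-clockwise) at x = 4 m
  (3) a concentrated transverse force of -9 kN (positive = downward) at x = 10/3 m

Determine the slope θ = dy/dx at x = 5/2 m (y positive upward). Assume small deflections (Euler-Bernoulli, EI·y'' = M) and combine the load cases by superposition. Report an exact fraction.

θ(5/2) = 68899/36000000 rad

Load 1 — point force P=-12 kN at a=6 m (b=L-a=4):
  θ_1 = -Pb(L²-b²-3x²)/(6LEI)  [x≤a] = -(-12)·4·(10²-4²-3·(5/2)²)/(6·10·50000) = 261/250000 rad
Load 2 — applied couple M₀=15 kN·m at a=4 m (b=L-a=6):
  θ_2 = (M₀x²/(2L)+C₁)/EI  [x≤a] with C₁=M₀(3b²-L²)/(6L)=2 = (15·(5/2)²/(2·10)+2)/50000 = 107/800000 rad
Load 3 — point force P=-9 kN at a=10/3 m (b=L-a=20/3):
  θ_3 = -Pb(L²-b²-3x²)/(6LEI)  [x≤a] = -(-9)·(20/3)·(10²-(20/3)²-3·(5/2)²)/(6·10·50000) = 53/72000 rad
Superposition: θ = Σ θ_i = 68899/36000000 rad ≈ 0.001914 rad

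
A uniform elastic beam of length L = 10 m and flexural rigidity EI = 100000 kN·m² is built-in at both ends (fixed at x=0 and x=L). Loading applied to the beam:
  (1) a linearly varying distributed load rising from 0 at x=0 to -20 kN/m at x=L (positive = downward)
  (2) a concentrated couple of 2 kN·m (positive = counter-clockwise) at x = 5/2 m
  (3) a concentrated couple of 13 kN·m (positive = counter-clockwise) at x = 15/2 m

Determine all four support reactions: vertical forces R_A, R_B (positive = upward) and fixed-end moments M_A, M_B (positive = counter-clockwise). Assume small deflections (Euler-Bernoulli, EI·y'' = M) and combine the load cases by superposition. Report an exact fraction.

R_A = -453/16 kN, M_A = -3023/48 kN·m, R_B = -1147/16 kN, M_B = 1571/16 kN·m

Load 1 — triangular load w₀=-20 kN/m (0→w₀ over full span):
  R_A = 3w₀L/20 = 3·(-20)·10/20 = -30 kN
  M_A = w₀L²/30 = (-20)·10²/30 = -200/3 kN·m
  R_B = 7w₀L/20 = 7·(-20)·10/20 = -70 kN
  M_B = -w₀L²/20 = -(-20)·10²/20 = 100 kN·m
Load 2 — applied couple M₀=2 kN·m at a=5/2 m (b=L-a=15/2):
  R_A = 6M₀ab/L³ = 6·2·(5/2)·(15/2)/10³ = 9/40 kN
  M_A = M₀b(2a-b)/L² = 2·(15/2)·(2·(5/2)-(15/2))/10² = -3/8 kN·m
  R_B = -6M₀ab/L³ = -6·2·(5/2)·(15/2)/10³ = -9/40 kN
  M_B = M₀a(2b-a)/L² = 2·(5/2)·(2·(15/2)-(5/2))/10² = 5/8 kN·m
Load 3 — applied couple M₀=13 kN·m at a=15/2 m (b=L-a=5/2):
  R_A = 6M₀ab/L³ = 6·13·(15/2)·(5/2)/10³ = 117/80 kN
  M_A = M₀b(2a-b)/L² = 13·(5/2)·(2·(15/2)-(5/2))/10² = 65/16 kN·m
  R_B = -6M₀ab/L³ = -6·13·(15/2)·(5/2)/10³ = -117/80 kN
  M_B = M₀a(2b-a)/L² = 13·(15/2)·(2·(5/2)-(15/2))/10² = -39/16 kN·m
Superposition: R_A = -453/16 kN, M_A = -3023/48 kN·m, R_B = -1147/16 kN, M_B = 1571/16 kN·m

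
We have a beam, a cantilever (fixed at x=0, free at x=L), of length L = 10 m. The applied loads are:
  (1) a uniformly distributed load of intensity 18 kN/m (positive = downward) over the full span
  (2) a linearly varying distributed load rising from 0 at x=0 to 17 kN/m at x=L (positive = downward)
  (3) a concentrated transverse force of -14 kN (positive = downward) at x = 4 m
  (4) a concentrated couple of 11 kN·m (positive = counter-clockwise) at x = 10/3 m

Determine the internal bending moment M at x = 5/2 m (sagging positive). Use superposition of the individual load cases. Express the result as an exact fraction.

Load 1 — uniform load w=18 kN/m over full span:
  M_1 = -w(L-x)²/2 = -18·(10-(5/2))²/2 = -2025/4 kN·m
Load 2 — triangular load w₀=17 kN/m (0→w₀ over full span):
  M_2 = w₀Lx/2 - w₀L²/3 - w₀x³/(6L) = 17·10·(5/2)/2 - 17·10²/3 - 17·(5/2)³/(6·10) = -11475/32 kN·m
Load 3 — point force P=-14 kN at a=4 m (b=L-a=6):
  M_3 = -P(a-x)  [x≤a] = -(-14)·(4-(5/2)) = 21 kN·m
Load 4 — applied couple M₀=11 kN·m at a=10/3 m (b=L-a=20/3):
  M_4 = M₀  [x≤a] = 11 = 11 kN·m
Superposition: M = Σ M_i = -26651/32 kN·m ≈ -832.843750 kN·m

M(5/2) = -26651/32 kN·m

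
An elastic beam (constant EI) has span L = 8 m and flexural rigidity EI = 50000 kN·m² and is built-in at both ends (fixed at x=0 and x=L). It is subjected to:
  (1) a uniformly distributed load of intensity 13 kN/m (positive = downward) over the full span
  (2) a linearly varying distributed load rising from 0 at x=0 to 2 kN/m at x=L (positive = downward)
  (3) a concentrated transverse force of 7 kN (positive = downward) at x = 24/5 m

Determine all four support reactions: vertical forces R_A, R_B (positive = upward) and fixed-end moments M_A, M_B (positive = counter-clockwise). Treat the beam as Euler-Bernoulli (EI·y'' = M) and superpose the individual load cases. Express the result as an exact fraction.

Load 1 — uniform load w=13 kN/m over full span:
  R_A = wL/2 = 13·8/2 = 52 kN
  M_A = wL²/12 = 13·8²/12 = 208/3 kN·m
  R_B = wL/2 = 13·8/2 = 52 kN
  M_B = -wL²/12 = -13·8²/12 = -208/3 kN·m
Load 2 — triangular load w₀=2 kN/m (0→w₀ over full span):
  R_A = 3w₀L/20 = 3·2·8/20 = 12/5 kN
  M_A = w₀L²/30 = 2·8²/30 = 64/15 kN·m
  R_B = 7w₀L/20 = 7·2·8/20 = 28/5 kN
  M_B = -w₀L²/20 = -2·8²/20 = -32/5 kN·m
Load 3 — point force P=7 kN at a=24/5 m (b=L-a=16/5):
  R_A = Pb²(3a+b)/L³ = 7·(16/5)²·(3·(24/5)+(16/5))/8³ = 308/125 kN
  M_A = Pab²/L² = 7·(24/5)·(16/5)²/8² = 672/125 kN·m
  R_B = Pa²(a+3b)/L³ = 7·(24/5)²·((24/5)+3·(16/5))/8³ = 567/125 kN
  M_B = -Pa²b/L² = -7·(24/5)²·(16/5)/8² = -1008/125 kN·m
Superposition: R_A = 7108/125 kN, M_A = 9872/125 kN·m, R_B = 7767/125 kN, M_B = -31424/375 kN·m

R_A = 7108/125 kN, M_A = 9872/125 kN·m, R_B = 7767/125 kN, M_B = -31424/375 kN·m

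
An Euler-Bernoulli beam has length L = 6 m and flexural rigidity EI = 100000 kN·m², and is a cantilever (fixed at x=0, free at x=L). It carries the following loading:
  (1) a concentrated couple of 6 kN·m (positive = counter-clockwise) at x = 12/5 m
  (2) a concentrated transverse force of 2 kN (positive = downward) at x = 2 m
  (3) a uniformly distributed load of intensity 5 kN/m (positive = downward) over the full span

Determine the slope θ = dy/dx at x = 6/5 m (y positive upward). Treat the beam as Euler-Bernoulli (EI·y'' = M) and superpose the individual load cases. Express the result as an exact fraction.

θ(6/5) = -21/25000 rad

Load 1 — applied couple M₀=6 kN·m at a=12/5 m (b=L-a=18/5):
  θ_1 = M₀x/EI  [x≤a] = 6·(6/5)/100000 = 9/125000 rad
Load 2 — point force P=2 kN at a=2 m (b=L-a=4):
  θ_2 = -Px(2a-x)/(2EI)  [x≤a] = -2·(6/5)·(2·2-(6/5))/(2·100000) = -21/625000 rad
Load 3 — uniform load w=5 kN/m over full span:
  θ_3 = -wx(x²-3Lx+3L²)/(6EI) = -5·(6/5)·((6/5)²-3·6·(6/5)+3·6²)/(6·100000) = -549/625000 rad
Superposition: θ = Σ θ_i = -21/25000 rad ≈ -0.000840 rad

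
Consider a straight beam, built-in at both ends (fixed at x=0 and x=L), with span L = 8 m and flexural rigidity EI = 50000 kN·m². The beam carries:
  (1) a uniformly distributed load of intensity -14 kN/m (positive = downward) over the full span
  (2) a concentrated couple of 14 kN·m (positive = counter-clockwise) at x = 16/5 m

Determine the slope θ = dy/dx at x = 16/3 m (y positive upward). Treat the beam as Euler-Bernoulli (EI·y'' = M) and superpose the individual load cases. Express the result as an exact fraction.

Load 1 — uniform load w=-14 kN/m over full span:
  θ_1 = -wx(L-x)(L-2x)/(12EI) = -(-14)·(16/3)·(8-(16/3))·(8-2·(16/3))/(12·50000) = -224/253125 rad
Load 2 — applied couple M₀=14 kN·m at a=16/5 m (b=L-a=24/5):
  θ_2 = (R_Ax²/2 - M_Ax - M₀(x-a))/EI  [x>a] with R_A=63/25, M_A=42/25 = ((63/25)·(16/3)²/2 - (42/25)·(16/3) - 14·((16/3)-(16/5)))/50000 = -14/234375 rad
Superposition: θ = Σ θ_i = -5978/6328125 rad ≈ -0.000945 rad

θ(16/3) = -5978/6328125 rad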